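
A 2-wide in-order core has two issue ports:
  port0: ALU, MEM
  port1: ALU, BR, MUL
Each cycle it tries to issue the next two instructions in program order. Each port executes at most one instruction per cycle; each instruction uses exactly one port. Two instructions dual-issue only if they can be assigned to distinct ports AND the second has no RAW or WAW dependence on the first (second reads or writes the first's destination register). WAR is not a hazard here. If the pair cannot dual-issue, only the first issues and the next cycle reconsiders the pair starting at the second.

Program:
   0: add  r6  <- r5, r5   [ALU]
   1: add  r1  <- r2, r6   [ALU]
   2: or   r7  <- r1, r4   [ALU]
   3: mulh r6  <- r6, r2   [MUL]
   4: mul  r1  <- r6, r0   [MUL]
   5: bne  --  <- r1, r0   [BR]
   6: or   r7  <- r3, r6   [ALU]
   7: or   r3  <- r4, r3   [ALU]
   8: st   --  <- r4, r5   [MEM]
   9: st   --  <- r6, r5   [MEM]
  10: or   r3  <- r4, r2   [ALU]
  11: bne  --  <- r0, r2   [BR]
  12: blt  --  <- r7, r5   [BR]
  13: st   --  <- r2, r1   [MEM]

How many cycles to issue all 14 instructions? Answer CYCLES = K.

#0 head=0: add i0 RAW r6
#1 head=1: add i1 RAW r1
#2 head=2: or+mulh i2,i3 2-wide
#3 head=4: mul i4 no-port MUL/BR
#4 head=5: bne+or i5,i6 2-wide
#5 head=7: or+st i7,i8 2-wide
#6 head=9: st+or i9,i10 2-wide
#7 head=11: bne i11 no-port BR/BR
#8 head=12: blt+st i12,i13 2-wide

CYCLES = 9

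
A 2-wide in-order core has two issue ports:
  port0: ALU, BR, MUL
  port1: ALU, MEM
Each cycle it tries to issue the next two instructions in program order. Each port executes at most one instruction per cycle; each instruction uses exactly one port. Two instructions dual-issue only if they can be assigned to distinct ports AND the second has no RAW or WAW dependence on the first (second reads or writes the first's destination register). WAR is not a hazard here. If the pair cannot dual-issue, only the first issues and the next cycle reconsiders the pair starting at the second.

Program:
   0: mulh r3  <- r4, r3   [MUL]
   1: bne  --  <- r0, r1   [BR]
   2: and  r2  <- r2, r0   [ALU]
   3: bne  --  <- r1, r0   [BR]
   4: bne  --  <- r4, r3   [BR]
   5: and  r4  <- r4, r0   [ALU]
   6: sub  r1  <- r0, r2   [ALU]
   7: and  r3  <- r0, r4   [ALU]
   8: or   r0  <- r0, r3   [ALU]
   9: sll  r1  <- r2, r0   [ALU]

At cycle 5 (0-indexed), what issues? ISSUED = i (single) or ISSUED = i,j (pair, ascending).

ISSUED = 8

  cy0 -> i0 (mulh.MUL) no-port MUL/BR
  cy1 -> i1+i2 (bne.BR and.ALU) pair
  cy2 -> i3 (bne.BR) no-port BR/BR
  cy3 -> i4+i5 (bne.BR and.ALU) pair
  cy4 -> i6+i7 (sub.ALU and.ALU) pair
  cy5 -> i8 (or.ALU) RAW r0
  cy6 -> i9 (sll.ALU) tail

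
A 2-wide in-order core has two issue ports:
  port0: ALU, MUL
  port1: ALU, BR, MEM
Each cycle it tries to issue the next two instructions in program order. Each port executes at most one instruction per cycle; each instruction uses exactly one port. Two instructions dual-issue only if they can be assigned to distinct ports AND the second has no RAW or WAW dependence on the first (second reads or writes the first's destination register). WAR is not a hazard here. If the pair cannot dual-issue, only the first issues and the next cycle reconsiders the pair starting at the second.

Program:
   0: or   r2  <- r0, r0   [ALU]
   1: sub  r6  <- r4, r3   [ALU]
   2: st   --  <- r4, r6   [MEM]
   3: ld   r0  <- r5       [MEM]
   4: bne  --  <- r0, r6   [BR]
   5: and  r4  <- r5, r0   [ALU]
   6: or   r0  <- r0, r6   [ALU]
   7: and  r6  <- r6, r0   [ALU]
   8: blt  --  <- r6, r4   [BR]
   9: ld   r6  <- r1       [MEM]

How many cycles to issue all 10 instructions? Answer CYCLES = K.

  cy0 -> i0+i1 (or sub) dual
  cy1 -> i2 (st) no-port MEM/MEM
  cy2 -> i3 (ld) no-port MEM/BR
  cy3 -> i4+i5 (bne and) dual
  cy4 -> i6 (or) RAW r0
  cy5 -> i7 (and) RAW r6
  cy6 -> i8 (blt) no-port BR/MEM
  cy7 -> i9 (ld) tail

CYCLES = 8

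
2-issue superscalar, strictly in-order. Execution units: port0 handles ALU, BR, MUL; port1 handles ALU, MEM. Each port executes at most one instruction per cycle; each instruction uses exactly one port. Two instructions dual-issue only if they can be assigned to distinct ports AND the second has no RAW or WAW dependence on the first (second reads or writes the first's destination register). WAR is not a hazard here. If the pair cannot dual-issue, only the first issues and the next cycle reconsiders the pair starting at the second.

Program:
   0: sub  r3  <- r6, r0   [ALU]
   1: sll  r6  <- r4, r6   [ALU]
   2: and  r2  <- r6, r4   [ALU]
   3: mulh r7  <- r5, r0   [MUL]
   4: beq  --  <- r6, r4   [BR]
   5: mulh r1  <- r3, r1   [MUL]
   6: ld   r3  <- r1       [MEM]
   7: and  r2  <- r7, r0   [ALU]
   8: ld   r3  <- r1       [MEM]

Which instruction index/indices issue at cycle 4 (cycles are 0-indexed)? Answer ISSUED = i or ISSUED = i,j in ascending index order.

[0] i0/i1  sub;sll  -- dual
[1] i2/i3  and;mulh  -- dual
[2] i4  beq  -- no-port BR/MUL
[3] i5  mulh  -- RAW r1
[4] i6/i7  ld;and  -- dual
[5] i8  ld  -- tail

ISSUED = 6,7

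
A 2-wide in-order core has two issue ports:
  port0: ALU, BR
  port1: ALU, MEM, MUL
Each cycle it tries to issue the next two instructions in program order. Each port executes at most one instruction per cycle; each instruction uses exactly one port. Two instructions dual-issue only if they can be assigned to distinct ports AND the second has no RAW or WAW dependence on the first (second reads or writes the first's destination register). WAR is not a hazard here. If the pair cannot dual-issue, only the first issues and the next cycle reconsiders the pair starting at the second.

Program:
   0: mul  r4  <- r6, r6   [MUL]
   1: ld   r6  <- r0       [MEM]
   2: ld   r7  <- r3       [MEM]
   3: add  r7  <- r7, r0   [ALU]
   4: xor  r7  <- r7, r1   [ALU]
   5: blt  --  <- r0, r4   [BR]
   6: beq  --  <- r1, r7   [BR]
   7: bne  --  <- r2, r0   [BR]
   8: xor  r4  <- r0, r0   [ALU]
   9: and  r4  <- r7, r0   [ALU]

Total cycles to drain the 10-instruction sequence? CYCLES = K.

t=0 i0:mul.MUL ; no-port MUL/MEM
t=1 i1:ld.MEM ; no-port MEM/MEM
t=2 i2:ld.MEM ; RAW+WAW r7
t=3 i3:add.ALU ; RAW+WAW r7
t=4 i4,i5:xor.ALU/blt.BR ; 2-wide
t=5 i6:beq.BR ; no-port BR/BR
t=6 i7,i8:bne.BR/xor.ALU ; 2-wide
t=7 i9:and.ALU ; tail

CYCLES = 8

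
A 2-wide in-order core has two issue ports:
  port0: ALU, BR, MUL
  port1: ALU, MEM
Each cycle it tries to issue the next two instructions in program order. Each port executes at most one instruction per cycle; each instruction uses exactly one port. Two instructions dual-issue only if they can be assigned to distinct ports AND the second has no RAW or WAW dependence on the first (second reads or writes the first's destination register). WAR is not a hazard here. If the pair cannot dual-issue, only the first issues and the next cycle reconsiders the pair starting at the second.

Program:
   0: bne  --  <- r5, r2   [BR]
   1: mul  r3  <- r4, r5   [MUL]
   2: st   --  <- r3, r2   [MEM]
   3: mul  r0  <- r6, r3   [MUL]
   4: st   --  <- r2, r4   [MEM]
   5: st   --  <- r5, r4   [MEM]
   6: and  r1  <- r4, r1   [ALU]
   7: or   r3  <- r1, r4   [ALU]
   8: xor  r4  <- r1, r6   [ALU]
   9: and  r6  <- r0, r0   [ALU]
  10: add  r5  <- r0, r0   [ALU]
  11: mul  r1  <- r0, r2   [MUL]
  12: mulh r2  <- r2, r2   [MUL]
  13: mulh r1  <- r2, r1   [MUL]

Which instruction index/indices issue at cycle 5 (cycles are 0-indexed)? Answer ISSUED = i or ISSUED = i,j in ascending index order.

[0] i0  bne.BR  -- no-port BR/MUL
[1] i1  mul.MUL  -- RAW r3
[2] i2&i3  st.MEM mul.MUL  -- 2-wide
[3] i4  st.MEM  -- no-port MEM/MEM
[4] i5&i6  st.MEM and.ALU  -- 2-wide
[5] i7&i8  or.ALU xor.ALU  -- 2-wide
[6] i9&i10  and.ALU add.ALU  -- 2-wide
[7] i11  mul.MUL  -- no-port MUL/MUL
[8] i12  mulh.MUL  -- no-port MUL/MUL
[9] i13  mulh.MUL  -- tail

ISSUED = 7,8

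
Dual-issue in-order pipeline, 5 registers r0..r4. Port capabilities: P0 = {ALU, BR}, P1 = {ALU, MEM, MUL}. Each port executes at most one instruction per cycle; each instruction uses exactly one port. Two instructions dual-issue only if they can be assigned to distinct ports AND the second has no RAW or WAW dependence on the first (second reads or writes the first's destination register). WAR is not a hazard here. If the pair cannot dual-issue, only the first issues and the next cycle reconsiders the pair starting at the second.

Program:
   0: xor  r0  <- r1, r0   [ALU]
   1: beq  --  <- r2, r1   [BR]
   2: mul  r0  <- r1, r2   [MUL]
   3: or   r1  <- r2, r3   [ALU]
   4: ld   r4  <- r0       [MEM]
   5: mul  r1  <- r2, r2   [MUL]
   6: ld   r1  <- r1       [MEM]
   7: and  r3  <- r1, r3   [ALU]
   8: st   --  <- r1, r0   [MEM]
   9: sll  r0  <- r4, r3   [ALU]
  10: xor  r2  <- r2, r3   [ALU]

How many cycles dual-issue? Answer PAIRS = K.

c0: i0,i1 xor.ALU beq.BR  dual
c1: i2,i3 mul.MUL or.ALU  dual
c2: i4 ld.MEM  no-port MEM/MUL
c3: i5 mul.MUL  no-port MUL/MEM
c4: i6 ld.MEM  RAW r1
c5: i7,i8 and.ALU st.MEM  dual
c6: i9,i10 sll.ALU xor.ALU  dual

PAIRS = 4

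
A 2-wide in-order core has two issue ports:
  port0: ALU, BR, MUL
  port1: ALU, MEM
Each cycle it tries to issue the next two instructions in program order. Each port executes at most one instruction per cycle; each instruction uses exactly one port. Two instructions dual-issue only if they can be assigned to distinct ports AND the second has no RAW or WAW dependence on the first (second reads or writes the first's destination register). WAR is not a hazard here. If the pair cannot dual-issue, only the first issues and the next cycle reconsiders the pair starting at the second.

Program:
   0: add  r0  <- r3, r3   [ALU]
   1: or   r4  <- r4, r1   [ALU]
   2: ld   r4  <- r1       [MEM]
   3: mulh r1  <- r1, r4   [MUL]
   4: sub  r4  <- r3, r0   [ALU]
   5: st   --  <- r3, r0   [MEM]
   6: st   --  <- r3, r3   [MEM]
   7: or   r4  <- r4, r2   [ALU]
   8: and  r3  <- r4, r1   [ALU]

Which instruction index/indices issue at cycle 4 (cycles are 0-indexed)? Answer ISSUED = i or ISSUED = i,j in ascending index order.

ISSUED = 6,7

t=0 i0,i1:add.ALU+or.ALU ; 2-wide
t=1 i2:ld.MEM ; RAW r4
t=2 i3,i4:mulh.MUL+sub.ALU ; 2-wide
t=3 i5:st.MEM ; no-port MEM/MEM
t=4 i6,i7:st.MEM+or.ALU ; 2-wide
t=5 i8:and.ALU ; tail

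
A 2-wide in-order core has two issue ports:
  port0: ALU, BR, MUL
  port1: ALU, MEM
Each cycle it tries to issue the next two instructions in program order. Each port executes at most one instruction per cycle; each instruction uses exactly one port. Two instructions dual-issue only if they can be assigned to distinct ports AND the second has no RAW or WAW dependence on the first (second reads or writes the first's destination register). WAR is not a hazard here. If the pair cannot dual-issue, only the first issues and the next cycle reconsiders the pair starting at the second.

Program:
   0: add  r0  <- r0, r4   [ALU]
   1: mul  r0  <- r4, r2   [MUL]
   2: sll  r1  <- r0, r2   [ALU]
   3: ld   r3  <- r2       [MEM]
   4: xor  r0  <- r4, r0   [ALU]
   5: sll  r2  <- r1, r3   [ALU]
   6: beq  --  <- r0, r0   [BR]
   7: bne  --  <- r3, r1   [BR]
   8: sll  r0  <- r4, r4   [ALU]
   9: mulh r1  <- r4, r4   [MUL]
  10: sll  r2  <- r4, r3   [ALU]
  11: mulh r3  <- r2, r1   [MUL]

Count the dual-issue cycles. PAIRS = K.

#0 head=0: add.ALU i0 WAW r0
#1 head=1: mul.MUL i1 RAW r0
#2 head=2: sll.ALU+ld.MEM i2+i3 dual
#3 head=4: xor.ALU+sll.ALU i4+i5 dual
#4 head=6: beq.BR i6 no-port BR/BR
#5 head=7: bne.BR+sll.ALU i7+i8 dual
#6 head=9: mulh.MUL+sll.ALU i9+i10 dual
#7 head=11: mulh.MUL i11 tail

PAIRS = 4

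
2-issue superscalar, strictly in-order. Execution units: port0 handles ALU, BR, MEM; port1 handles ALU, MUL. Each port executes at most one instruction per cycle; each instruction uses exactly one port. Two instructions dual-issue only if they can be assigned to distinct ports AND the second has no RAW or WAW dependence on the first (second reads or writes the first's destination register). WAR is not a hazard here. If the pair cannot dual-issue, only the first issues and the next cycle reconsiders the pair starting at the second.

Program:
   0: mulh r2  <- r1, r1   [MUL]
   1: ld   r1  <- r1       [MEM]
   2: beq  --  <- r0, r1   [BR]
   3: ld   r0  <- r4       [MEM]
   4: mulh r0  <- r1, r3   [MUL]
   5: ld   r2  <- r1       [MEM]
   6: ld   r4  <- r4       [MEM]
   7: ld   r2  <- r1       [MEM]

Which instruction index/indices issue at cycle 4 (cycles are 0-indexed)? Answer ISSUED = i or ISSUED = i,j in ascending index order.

ISSUED = 6

#0 head=0: mulh.MUL;ld.MEM i0/i1 pair
#1 head=2: beq.BR i2 no-port BR/MEM
#2 head=3: ld.MEM i3 WAW r0
#3 head=4: mulh.MUL;ld.MEM i4/i5 pair
#4 head=6: ld.MEM i6 no-port MEM/MEM
#5 head=7: ld.MEM i7 tail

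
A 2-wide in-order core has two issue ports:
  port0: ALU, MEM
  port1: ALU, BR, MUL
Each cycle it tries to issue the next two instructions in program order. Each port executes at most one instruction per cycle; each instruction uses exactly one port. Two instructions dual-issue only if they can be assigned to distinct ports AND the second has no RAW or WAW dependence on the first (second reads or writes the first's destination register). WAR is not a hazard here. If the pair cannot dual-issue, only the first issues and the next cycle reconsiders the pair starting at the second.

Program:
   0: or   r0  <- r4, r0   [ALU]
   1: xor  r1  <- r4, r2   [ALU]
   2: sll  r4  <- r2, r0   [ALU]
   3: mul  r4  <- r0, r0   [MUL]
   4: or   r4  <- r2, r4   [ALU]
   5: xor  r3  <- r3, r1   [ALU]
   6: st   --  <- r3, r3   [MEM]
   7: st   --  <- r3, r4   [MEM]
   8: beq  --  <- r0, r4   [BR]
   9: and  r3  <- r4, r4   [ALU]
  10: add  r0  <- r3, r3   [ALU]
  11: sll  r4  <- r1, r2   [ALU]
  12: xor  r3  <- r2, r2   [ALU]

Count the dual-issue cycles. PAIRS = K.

PAIRS = 4

#0 head=0: or.ALU+xor.ALU i0&i1 2-wide
#1 head=2: sll.ALU i2 WAW r4
#2 head=3: mul.MUL i3 RAW+WAW r4
#3 head=4: or.ALU+xor.ALU i4&i5 2-wide
#4 head=6: st.MEM i6 no-port MEM/MEM
#5 head=7: st.MEM+beq.BR i7&i8 2-wide
#6 head=9: and.ALU i9 RAW r3
#7 head=10: add.ALU+sll.ALU i10&i11 2-wide
#8 head=12: xor.ALU i12 tail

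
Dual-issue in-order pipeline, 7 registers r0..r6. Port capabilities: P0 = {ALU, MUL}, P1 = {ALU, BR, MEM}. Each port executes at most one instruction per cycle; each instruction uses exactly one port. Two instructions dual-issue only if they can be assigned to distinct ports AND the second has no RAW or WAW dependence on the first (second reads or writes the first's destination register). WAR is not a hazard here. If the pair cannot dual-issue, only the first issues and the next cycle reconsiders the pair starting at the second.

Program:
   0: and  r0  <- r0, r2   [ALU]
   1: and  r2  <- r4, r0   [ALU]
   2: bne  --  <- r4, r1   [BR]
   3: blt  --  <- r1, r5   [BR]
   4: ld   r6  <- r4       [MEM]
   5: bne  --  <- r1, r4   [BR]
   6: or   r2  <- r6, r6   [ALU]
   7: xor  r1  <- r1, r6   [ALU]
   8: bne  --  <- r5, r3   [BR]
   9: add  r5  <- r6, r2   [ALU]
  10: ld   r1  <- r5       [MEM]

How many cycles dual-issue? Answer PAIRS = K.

[0] i0  and.ALU  -- RAW r0
[1] i1&i2  and.ALU/bne.BR  -- pair
[2] i3  blt.BR  -- no-port BR/MEM
[3] i4  ld.MEM  -- no-port MEM/BR
[4] i5&i6  bne.BR/or.ALU  -- pair
[5] i7&i8  xor.ALU/bne.BR  -- pair
[6] i9  add.ALU  -- RAW r5
[7] i10  ld.MEM  -- tail

PAIRS = 3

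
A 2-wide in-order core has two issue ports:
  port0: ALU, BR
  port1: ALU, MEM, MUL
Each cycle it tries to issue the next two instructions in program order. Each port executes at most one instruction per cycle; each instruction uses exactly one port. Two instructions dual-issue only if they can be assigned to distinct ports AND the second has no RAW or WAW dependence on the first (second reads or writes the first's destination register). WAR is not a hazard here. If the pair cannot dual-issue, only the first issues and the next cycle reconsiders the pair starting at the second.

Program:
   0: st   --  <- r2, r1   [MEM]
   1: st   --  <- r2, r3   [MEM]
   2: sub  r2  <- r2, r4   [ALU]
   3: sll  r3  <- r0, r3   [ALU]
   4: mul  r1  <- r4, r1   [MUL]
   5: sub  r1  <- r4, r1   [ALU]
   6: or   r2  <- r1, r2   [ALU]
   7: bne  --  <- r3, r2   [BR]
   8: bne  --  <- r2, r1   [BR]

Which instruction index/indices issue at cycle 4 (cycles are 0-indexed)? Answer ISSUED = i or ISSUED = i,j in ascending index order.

ISSUED = 6

t=0 i0:st ; no-port MEM/MEM
t=1 i1&i2:st+sub ; dual
t=2 i3&i4:sll+mul ; dual
t=3 i5:sub ; RAW r1
t=4 i6:or ; RAW r2
t=5 i7:bne ; no-port BR/BR
t=6 i8:bne ; tail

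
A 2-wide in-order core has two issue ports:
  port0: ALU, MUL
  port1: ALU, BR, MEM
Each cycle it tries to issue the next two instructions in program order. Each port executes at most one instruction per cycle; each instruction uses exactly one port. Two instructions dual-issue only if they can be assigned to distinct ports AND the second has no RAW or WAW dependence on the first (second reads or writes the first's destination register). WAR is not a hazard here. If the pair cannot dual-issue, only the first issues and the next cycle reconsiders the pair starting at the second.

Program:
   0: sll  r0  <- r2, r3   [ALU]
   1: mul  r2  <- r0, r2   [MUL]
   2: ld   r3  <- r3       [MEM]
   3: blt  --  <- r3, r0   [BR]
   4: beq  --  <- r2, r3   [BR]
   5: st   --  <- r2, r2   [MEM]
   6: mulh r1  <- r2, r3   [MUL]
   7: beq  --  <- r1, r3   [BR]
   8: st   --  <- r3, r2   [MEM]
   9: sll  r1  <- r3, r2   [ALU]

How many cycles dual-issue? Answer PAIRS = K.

PAIRS = 3

[0] i0  sll.ALU  -- RAW r0
[1] i1&i2  mul.MUL ld.MEM  -- 2-wide
[2] i3  blt.BR  -- no-port BR/BR
[3] i4  beq.BR  -- no-port BR/MEM
[4] i5&i6  st.MEM mulh.MUL  -- 2-wide
[5] i7  beq.BR  -- no-port BR/MEM
[6] i8&i9  st.MEM sll.ALU  -- 2-wide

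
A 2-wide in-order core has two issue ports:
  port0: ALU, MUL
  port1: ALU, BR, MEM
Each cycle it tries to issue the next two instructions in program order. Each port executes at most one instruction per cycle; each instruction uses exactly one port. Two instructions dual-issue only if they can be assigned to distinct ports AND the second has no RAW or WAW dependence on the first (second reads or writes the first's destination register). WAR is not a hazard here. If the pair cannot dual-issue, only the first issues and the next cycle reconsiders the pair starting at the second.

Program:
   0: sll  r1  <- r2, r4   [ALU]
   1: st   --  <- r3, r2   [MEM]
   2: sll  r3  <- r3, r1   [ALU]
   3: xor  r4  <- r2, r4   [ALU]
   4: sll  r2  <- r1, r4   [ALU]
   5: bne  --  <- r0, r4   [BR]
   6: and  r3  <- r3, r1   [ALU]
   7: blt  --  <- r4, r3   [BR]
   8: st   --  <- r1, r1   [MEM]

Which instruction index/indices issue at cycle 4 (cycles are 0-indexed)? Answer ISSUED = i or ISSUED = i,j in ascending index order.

  cy0 -> i0,i1 (sll/st) pair
  cy1 -> i2,i3 (sll/xor) pair
  cy2 -> i4,i5 (sll/bne) pair
  cy3 -> i6 (and) RAW r3
  cy4 -> i7 (blt) no-port BR/MEM
  cy5 -> i8 (st) tail

ISSUED = 7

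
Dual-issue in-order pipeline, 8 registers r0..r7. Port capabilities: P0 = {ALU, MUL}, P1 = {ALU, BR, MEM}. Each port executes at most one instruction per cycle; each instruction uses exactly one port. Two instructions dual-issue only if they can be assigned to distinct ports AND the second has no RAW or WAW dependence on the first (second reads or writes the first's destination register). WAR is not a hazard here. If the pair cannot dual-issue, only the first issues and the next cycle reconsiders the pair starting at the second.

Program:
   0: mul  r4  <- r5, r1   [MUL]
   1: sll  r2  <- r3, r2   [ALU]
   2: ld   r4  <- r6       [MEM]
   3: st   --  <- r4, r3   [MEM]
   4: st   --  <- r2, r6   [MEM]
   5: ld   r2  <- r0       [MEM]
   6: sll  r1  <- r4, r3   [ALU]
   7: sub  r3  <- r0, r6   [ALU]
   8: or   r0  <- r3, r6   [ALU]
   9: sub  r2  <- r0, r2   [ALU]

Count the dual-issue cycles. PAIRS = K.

0. mul.MUL;sll.ALU @i0,i1  | pair
1. ld.MEM @i2  | no-port MEM/MEM
2. st.MEM @i3  | no-port MEM/MEM
3. st.MEM @i4  | no-port MEM/MEM
4. ld.MEM;sll.ALU @i5,i6  | pair
5. sub.ALU @i7  | RAW r3
6. or.ALU @i8  | RAW r0
7. sub.ALU @i9  | tail

PAIRS = 2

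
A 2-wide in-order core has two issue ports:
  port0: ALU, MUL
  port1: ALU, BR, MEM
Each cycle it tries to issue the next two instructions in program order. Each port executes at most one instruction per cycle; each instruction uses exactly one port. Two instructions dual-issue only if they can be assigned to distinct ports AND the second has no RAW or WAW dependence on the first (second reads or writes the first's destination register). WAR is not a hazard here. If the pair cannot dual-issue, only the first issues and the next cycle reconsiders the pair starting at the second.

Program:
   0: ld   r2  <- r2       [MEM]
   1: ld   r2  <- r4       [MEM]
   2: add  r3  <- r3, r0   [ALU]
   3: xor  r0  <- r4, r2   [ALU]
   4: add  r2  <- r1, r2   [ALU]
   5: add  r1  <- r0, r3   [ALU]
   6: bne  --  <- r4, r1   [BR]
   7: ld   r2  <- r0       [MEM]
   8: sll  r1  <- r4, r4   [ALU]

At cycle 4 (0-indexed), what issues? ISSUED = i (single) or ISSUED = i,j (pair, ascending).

c0: i0 ld.MEM  no-port MEM/MEM
c1: i1+i2 ld.MEM/add.ALU  pair
c2: i3+i4 xor.ALU/add.ALU  pair
c3: i5 add.ALU  RAW r1
c4: i6 bne.BR  no-port BR/MEM
c5: i7+i8 ld.MEM/sll.ALU  pair

ISSUED = 6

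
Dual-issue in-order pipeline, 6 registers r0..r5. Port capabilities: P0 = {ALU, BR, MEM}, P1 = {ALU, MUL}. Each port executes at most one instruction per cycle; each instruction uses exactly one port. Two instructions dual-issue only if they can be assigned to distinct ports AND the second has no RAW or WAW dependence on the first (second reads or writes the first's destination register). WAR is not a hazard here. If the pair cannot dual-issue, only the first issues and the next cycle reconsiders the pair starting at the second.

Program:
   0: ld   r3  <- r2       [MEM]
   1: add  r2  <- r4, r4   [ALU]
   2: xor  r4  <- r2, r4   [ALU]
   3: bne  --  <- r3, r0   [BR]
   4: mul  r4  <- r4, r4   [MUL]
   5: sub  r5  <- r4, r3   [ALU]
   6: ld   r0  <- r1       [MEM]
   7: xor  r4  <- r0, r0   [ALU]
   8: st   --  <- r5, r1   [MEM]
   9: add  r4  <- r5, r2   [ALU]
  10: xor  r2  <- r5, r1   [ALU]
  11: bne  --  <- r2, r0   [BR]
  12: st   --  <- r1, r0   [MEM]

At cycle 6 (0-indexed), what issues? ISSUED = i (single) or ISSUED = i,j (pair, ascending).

[0] i0,i1  ld.MEM/add.ALU  -- dual
[1] i2,i3  xor.ALU/bne.BR  -- dual
[2] i4  mul.MUL  -- RAW r4
[3] i5,i6  sub.ALU/ld.MEM  -- dual
[4] i7,i8  xor.ALU/st.MEM  -- dual
[5] i9,i10  add.ALU/xor.ALU  -- dual
[6] i11  bne.BR  -- no-port BR/MEM
[7] i12  st.MEM  -- tail

ISSUED = 11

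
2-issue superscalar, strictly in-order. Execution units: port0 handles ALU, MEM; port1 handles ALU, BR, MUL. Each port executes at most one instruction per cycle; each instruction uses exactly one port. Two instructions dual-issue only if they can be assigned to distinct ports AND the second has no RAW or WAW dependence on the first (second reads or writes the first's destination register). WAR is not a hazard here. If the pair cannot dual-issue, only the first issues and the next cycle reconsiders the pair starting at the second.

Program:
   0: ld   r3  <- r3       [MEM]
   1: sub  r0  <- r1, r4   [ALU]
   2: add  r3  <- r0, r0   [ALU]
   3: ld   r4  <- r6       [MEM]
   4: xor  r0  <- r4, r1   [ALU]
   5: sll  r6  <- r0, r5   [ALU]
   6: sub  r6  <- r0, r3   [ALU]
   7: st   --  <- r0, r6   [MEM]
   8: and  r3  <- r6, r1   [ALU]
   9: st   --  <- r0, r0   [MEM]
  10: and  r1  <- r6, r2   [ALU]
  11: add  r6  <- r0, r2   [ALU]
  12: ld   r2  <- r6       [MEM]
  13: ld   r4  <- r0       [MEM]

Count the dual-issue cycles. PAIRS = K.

PAIRS = 4

t=0 i0/i1:ld.MEM;sub.ALU ; dual
t=1 i2/i3:add.ALU;ld.MEM ; dual
t=2 i4:xor.ALU ; RAW r0
t=3 i5:sll.ALU ; WAW r6
t=4 i6:sub.ALU ; RAW r6
t=5 i7/i8:st.MEM;and.ALU ; dual
t=6 i9/i10:st.MEM;and.ALU ; dual
t=7 i11:add.ALU ; RAW r6
t=8 i12:ld.MEM ; no-port MEM/MEM
t=9 i13:ld.MEM ; tail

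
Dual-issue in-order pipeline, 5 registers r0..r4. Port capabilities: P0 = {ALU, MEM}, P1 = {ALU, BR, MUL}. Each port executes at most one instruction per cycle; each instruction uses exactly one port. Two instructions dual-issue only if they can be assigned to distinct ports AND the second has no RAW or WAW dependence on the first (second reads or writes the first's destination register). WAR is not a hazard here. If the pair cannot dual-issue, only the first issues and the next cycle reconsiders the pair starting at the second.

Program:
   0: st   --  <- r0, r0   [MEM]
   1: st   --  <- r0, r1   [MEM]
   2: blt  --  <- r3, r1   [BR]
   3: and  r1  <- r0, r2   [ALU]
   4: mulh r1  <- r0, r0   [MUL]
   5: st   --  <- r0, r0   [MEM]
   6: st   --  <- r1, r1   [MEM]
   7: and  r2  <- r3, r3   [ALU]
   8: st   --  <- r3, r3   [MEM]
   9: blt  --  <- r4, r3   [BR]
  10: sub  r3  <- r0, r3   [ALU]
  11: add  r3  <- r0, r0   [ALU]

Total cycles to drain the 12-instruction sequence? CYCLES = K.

  cy0 -> i0 (st.MEM) no-port MEM/MEM
  cy1 -> i1,i2 (st.MEM blt.BR) 2-wide
  cy2 -> i3 (and.ALU) WAW r1
  cy3 -> i4,i5 (mulh.MUL st.MEM) 2-wide
  cy4 -> i6,i7 (st.MEM and.ALU) 2-wide
  cy5 -> i8,i9 (st.MEM blt.BR) 2-wide
  cy6 -> i10 (sub.ALU) WAW r3
  cy7 -> i11 (add.ALU) tail

CYCLES = 8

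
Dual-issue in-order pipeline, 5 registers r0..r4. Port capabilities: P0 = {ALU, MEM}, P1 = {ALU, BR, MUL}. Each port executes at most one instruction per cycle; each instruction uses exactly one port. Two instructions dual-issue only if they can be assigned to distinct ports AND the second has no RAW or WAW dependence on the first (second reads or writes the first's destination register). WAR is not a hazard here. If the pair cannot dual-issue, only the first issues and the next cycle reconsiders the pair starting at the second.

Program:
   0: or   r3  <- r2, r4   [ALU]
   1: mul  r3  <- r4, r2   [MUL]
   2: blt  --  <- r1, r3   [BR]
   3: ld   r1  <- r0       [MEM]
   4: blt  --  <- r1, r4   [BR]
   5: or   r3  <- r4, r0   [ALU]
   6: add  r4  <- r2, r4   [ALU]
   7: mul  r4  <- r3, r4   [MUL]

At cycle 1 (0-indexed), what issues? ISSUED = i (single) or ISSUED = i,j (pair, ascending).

t=0 i0:or.ALU ; WAW r3
t=1 i1:mul.MUL ; no-port MUL/BR
t=2 i2/i3:blt.BR;ld.MEM ; pair
t=3 i4/i5:blt.BR;or.ALU ; pair
t=4 i6:add.ALU ; RAW+WAW r4
t=5 i7:mul.MUL ; tail

ISSUED = 1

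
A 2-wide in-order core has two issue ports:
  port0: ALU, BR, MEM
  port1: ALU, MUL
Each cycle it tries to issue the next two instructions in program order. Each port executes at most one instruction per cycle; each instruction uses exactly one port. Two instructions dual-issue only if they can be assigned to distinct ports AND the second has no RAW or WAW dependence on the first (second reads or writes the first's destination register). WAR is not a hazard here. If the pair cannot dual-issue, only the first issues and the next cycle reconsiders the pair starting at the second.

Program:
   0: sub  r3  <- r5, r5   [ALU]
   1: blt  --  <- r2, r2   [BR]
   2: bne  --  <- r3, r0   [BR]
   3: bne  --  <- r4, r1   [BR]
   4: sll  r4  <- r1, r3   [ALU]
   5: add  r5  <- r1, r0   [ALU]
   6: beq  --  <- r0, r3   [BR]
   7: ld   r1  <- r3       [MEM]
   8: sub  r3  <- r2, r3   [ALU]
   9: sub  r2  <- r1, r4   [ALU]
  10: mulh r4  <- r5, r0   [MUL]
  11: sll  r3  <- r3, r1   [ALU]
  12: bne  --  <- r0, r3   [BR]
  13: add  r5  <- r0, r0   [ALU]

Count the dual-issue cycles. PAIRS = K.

[0] i0&i1  sub/blt  -- pair
[1] i2  bne  -- no-port BR/BR
[2] i3&i4  bne/sll  -- pair
[3] i5&i6  add/beq  -- pair
[4] i7&i8  ld/sub  -- pair
[5] i9&i10  sub/mulh  -- pair
[6] i11  sll  -- RAW r3
[7] i12&i13  bne/add  -- pair

PAIRS = 6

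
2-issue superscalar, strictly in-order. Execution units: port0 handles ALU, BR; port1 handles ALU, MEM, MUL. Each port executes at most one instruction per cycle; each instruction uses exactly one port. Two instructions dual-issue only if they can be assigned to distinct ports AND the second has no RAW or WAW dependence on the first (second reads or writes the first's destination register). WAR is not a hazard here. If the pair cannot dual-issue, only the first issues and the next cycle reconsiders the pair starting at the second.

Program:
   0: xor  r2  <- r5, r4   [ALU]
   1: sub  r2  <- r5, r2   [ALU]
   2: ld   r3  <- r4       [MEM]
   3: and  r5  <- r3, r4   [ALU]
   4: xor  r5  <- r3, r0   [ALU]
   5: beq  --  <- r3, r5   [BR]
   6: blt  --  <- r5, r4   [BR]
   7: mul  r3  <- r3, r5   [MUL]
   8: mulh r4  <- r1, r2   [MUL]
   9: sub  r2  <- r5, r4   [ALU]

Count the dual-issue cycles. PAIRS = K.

PAIRS = 2

[0] i0  xor.ALU  -- RAW+WAW r2
[1] i1+i2  sub.ALU;ld.MEM  -- dual
[2] i3  and.ALU  -- WAW r5
[3] i4  xor.ALU  -- RAW r5
[4] i5  beq.BR  -- no-port BR/BR
[5] i6+i7  blt.BR;mul.MUL  -- dual
[6] i8  mulh.MUL  -- RAW r4
[7] i9  sub.ALU  -- tail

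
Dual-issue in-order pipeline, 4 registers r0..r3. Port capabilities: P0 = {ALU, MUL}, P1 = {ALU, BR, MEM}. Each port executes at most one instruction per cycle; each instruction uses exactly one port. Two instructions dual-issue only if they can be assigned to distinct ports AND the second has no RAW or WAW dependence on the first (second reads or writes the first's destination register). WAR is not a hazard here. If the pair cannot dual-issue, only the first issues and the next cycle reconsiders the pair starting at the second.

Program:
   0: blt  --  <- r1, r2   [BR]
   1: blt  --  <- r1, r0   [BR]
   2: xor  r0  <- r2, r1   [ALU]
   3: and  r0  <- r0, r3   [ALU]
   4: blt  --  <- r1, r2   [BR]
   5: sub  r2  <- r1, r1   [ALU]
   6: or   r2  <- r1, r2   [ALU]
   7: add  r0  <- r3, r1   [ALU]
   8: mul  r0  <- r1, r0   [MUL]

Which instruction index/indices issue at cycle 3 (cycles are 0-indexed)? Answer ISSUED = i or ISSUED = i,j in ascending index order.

ISSUED = 5

0. blt @i0  | no-port BR/BR
1. blt xor @i1/i2  | pair
2. and blt @i3/i4  | pair
3. sub @i5  | RAW+WAW r2
4. or add @i6/i7  | pair
5. mul @i8  | tail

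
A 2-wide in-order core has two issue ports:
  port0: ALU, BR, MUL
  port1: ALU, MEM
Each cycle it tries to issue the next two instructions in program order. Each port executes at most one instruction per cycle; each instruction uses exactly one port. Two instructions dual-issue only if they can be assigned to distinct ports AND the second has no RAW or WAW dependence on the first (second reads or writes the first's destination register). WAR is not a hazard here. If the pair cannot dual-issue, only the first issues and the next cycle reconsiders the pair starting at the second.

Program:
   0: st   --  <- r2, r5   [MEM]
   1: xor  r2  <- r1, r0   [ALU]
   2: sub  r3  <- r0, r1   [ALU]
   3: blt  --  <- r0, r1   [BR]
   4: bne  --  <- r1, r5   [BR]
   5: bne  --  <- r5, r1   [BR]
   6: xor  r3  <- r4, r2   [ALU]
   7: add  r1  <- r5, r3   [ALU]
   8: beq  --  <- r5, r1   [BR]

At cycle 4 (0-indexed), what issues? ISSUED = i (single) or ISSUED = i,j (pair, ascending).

[0] i0+i1  st.MEM/xor.ALU  -- pair
[1] i2+i3  sub.ALU/blt.BR  -- pair
[2] i4  bne.BR  -- no-port BR/BR
[3] i5+i6  bne.BR/xor.ALU  -- pair
[4] i7  add.ALU  -- RAW r1
[5] i8  beq.BR  -- tail

ISSUED = 7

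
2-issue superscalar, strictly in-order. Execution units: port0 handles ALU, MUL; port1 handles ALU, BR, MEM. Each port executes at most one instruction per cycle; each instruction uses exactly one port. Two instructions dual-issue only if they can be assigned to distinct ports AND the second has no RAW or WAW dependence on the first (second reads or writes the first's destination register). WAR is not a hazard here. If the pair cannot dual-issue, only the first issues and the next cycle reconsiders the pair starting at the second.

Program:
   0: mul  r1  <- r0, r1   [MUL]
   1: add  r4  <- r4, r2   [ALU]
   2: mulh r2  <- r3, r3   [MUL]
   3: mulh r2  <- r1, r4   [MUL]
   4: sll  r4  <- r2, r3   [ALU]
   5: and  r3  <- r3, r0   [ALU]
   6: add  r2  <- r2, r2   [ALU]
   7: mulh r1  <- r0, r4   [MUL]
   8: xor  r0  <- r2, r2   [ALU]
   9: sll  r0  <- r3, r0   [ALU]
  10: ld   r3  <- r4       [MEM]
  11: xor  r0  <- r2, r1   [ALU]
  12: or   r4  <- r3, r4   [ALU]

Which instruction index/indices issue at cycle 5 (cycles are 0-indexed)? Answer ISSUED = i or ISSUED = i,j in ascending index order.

ISSUED = 8

#0 head=0: mul+add i0,i1 dual
#1 head=2: mulh i2 no-port MUL/MUL
#2 head=3: mulh i3 RAW r2
#3 head=4: sll+and i4,i5 dual
#4 head=6: add+mulh i6,i7 dual
#5 head=8: xor i8 RAW+WAW r0
#6 head=9: sll+ld i9,i10 dual
#7 head=11: xor+or i11,i12 dual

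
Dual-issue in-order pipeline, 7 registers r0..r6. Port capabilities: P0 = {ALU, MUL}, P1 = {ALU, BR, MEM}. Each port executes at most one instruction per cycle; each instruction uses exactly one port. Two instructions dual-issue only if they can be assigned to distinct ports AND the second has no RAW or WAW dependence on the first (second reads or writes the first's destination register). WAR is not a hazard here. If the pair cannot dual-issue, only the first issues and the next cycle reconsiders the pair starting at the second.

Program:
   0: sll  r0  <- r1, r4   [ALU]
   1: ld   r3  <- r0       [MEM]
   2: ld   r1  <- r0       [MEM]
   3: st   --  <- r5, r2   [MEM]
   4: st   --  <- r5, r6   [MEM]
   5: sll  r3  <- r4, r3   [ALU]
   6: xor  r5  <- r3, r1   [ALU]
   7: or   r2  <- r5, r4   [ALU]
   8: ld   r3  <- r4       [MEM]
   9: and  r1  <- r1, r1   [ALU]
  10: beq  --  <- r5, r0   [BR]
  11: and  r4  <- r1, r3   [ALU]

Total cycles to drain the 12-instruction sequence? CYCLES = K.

0. sll @i0  | RAW r0
1. ld @i1  | no-port MEM/MEM
2. ld @i2  | no-port MEM/MEM
3. st @i3  | no-port MEM/MEM
4. st sll @i4/i5  | 2-wide
5. xor @i6  | RAW r5
6. or ld @i7/i8  | 2-wide
7. and beq @i9/i10  | 2-wide
8. and @i11  | tail

CYCLES = 9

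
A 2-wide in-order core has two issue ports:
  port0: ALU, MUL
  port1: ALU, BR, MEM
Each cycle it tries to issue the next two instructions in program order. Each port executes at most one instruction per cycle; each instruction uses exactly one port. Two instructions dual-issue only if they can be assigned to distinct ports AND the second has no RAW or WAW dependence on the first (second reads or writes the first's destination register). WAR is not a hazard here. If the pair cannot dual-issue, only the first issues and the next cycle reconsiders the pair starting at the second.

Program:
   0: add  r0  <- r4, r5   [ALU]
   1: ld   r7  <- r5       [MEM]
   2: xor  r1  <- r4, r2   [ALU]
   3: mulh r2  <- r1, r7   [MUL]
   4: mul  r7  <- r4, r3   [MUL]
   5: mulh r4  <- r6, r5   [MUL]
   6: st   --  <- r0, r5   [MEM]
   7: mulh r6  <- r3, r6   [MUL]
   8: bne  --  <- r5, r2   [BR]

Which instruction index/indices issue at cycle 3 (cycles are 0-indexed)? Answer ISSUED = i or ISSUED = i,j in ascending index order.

0. add.ALU;ld.MEM @i0/i1  | 2-wide
1. xor.ALU @i2  | RAW r1
2. mulh.MUL @i3  | no-port MUL/MUL
3. mul.MUL @i4  | no-port MUL/MUL
4. mulh.MUL;st.MEM @i5/i6  | 2-wide
5. mulh.MUL;bne.BR @i7/i8  | 2-wide

ISSUED = 4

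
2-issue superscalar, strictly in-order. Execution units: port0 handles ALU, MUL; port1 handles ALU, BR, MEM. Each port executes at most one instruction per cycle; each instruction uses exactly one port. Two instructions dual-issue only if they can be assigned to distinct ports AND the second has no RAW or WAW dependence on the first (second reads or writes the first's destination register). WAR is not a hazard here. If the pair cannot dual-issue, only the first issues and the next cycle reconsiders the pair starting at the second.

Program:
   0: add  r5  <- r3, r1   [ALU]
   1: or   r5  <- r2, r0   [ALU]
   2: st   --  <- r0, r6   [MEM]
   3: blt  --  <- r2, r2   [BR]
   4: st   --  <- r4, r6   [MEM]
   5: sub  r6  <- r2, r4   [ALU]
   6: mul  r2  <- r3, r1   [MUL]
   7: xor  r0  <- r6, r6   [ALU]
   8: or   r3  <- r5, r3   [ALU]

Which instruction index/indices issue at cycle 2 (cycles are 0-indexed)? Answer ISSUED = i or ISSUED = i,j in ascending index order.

ISSUED = 3

  cy0 -> i0 (add) WAW r5
  cy1 -> i1/i2 (or/st) dual
  cy2 -> i3 (blt) no-port BR/MEM
  cy3 -> i4/i5 (st/sub) dual
  cy4 -> i6/i7 (mul/xor) dual
  cy5 -> i8 (or) tail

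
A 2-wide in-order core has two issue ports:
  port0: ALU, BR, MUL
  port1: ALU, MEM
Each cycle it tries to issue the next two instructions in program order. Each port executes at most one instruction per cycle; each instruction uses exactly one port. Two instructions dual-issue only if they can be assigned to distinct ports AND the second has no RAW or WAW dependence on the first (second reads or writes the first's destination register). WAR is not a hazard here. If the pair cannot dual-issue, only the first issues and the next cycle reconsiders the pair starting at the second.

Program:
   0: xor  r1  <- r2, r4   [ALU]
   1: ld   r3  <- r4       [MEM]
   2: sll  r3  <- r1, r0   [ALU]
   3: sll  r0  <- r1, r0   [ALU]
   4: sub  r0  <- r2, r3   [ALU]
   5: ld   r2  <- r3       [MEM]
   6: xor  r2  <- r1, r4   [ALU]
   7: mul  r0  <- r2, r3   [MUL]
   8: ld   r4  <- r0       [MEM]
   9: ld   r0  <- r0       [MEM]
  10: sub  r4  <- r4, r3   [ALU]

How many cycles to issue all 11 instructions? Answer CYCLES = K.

CYCLES = 7

  cy0 -> i0&i1 (xor/ld) 2-wide
  cy1 -> i2&i3 (sll/sll) 2-wide
  cy2 -> i4&i5 (sub/ld) 2-wide
  cy3 -> i6 (xor) RAW r2
  cy4 -> i7 (mul) RAW r0
  cy5 -> i8 (ld) no-port MEM/MEM
  cy6 -> i9&i10 (ld/sub) 2-wide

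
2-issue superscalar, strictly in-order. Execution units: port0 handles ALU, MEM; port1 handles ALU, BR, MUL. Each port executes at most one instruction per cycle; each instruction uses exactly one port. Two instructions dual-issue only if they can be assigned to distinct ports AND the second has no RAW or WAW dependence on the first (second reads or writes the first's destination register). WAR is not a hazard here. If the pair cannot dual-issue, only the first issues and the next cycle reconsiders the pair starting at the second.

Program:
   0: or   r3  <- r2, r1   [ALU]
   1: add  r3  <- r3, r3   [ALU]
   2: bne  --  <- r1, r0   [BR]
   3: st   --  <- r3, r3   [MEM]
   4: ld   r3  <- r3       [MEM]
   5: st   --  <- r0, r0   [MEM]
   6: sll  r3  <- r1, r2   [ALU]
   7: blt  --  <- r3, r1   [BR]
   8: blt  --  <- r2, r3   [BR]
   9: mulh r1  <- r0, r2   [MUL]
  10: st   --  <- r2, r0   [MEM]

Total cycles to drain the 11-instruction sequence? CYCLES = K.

c0: i0 or.ALU  RAW+WAW r3
c1: i1&i2 add.ALU;bne.BR  dual
c2: i3 st.MEM  no-port MEM/MEM
c3: i4 ld.MEM  no-port MEM/MEM
c4: i5&i6 st.MEM;sll.ALU  dual
c5: i7 blt.BR  no-port BR/BR
c6: i8 blt.BR  no-port BR/MUL
c7: i9&i10 mulh.MUL;st.MEM  dual

CYCLES = 8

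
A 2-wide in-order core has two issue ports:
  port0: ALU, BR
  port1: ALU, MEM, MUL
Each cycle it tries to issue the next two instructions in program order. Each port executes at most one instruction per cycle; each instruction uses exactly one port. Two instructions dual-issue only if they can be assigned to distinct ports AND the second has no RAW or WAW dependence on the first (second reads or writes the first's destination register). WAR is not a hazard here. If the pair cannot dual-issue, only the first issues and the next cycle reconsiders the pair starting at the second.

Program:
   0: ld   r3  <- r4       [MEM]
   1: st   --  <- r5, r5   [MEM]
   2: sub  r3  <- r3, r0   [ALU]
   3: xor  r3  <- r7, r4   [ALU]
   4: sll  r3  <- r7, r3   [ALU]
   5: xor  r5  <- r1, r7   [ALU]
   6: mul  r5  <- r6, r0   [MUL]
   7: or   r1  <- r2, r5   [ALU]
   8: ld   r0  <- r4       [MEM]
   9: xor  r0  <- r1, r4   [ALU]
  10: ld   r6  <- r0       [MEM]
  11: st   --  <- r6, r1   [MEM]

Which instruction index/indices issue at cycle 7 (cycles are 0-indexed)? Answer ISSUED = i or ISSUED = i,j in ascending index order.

  cy0 -> i0 (ld.MEM) no-port MEM/MEM
  cy1 -> i1/i2 (st.MEM sub.ALU) pair
  cy2 -> i3 (xor.ALU) RAW+WAW r3
  cy3 -> i4/i5 (sll.ALU xor.ALU) pair
  cy4 -> i6 (mul.MUL) RAW r5
  cy5 -> i7/i8 (or.ALU ld.MEM) pair
  cy6 -> i9 (xor.ALU) RAW r0
  cy7 -> i10 (ld.MEM) no-port MEM/MEM
  cy8 -> i11 (st.MEM) tail

ISSUED = 10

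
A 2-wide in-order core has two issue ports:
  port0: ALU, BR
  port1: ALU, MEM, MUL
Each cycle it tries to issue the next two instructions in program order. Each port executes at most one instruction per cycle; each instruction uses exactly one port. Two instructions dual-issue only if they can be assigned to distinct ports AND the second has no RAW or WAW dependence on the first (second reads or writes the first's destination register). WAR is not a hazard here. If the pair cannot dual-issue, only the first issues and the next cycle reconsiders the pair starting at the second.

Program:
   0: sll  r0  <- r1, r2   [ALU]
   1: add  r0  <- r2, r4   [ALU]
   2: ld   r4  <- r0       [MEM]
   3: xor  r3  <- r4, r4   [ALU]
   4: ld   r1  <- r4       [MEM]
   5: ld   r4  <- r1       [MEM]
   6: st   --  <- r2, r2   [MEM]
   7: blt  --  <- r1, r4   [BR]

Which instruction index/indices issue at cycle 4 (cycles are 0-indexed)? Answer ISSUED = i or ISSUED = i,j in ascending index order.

  cy0 -> i0 (sll) WAW r0
  cy1 -> i1 (add) RAW r0
  cy2 -> i2 (ld) RAW r4
  cy3 -> i3,i4 (xor/ld) pair
  cy4 -> i5 (ld) no-port MEM/MEM
  cy5 -> i6,i7 (st/blt) pair

ISSUED = 5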